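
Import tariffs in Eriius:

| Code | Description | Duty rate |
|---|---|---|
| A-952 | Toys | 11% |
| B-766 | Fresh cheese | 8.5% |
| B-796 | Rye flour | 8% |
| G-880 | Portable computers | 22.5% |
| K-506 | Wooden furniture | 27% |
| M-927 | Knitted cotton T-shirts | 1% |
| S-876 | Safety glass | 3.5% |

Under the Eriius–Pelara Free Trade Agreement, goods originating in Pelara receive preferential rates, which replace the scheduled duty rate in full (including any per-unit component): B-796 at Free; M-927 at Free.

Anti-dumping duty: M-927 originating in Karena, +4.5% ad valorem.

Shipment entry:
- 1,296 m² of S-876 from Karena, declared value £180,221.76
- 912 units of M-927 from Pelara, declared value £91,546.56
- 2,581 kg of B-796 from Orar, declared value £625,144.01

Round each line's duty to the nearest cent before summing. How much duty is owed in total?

£56,319.28

Line 1 (S-876, Karena, 1,296 m², £180,221.76):
Base rate for S-876 is 3.5%.
Duty = £180,221.76 × 3.5% = £6,307.76.
Line 2 (M-927, Pelara, 912 units, £91,546.56):
Base rate for M-927 is 1%.
Origin Pelara qualifies under the Eriius–Pelara agreement and M-927 is covered: preferential rate Free applies instead.
The additional-duty order on M-927 targets Karena, not Pelara; it does not apply.
Duty = £91,546.56 × 0% = £0.00.
Line 3 (B-796, Orar, 2,581 kg, £625,144.01):
Base rate for B-796 is 8%.
B-796 has an FTA preferential rate, but origin Orar is not Pelara; base rate stands.
Duty = £625,144.01 × 8% = £50,011.52.
Total = £6,307.76 + £0.00 + £50,011.52 = £56,319.28.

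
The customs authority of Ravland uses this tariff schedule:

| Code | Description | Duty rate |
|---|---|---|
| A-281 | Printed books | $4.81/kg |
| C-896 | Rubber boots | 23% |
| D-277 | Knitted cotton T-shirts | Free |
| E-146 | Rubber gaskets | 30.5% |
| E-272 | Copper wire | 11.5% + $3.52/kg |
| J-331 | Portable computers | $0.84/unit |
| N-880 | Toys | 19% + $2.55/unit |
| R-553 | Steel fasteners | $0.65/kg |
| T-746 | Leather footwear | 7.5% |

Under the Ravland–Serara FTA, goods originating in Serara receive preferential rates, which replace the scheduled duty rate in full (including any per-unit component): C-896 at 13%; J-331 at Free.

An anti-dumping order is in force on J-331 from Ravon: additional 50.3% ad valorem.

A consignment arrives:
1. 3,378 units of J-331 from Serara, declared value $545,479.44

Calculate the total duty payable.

Line 1 (J-331, Serara, 3,378 units, $545,479.44):
Base rate for J-331 is $0.84/unit.
Origin Serara qualifies under the Ravland–Serara agreement and J-331 is covered: preferential rate Free applies instead.
The additional-duty order on J-331 targets Ravon, not Serara; it does not apply.
Duty = $545,479.44 × 0% = $0.00.

$0.00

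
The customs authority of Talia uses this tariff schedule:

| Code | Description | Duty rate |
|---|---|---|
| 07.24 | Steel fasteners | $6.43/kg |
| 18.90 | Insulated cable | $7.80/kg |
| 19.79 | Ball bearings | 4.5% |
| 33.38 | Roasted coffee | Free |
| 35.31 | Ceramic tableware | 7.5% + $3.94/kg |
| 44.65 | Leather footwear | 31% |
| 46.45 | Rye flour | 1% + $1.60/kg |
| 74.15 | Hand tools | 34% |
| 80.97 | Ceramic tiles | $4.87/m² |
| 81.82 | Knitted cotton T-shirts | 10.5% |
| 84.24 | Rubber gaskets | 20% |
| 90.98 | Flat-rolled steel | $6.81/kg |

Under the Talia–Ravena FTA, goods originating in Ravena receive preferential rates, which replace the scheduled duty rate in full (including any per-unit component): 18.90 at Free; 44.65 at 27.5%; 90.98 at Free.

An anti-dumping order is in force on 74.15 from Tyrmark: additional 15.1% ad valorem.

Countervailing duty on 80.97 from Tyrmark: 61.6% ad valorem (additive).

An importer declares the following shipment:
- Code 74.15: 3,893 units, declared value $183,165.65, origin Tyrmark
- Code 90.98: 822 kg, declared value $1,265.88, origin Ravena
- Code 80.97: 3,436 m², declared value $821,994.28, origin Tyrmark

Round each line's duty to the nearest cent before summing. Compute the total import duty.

$613,016.13

Line 1 (74.15, Tyrmark, 3,893 units, $183,165.65):
Base rate for 74.15 is 34%.
Additional duty on 74.15 from Tyrmark: +15.1%. Applied ad valorem rate: 34% + 15.1% = 49.1%.
Duty = $183,165.65 × 49.1% = $89,934.33.
Line 2 (90.98, Ravena, 822 kg, $1,265.88):
Base rate for 90.98 is $6.81/kg.
Origin Ravena qualifies under the Talia–Ravena agreement and 90.98 is covered: preferential rate Free applies instead.
Duty = $1,265.88 × 0% = $0.00.
Line 3 (80.97, Tyrmark, 3,436 m², $821,994.28):
Base rate for 80.97 is $4.87/m².
Additional duty on 80.97 from Tyrmark: +61.6% ad valorem. Applied ad valorem rate = 61.6%.
Duty = $821,994.28 × 61.6% + 3,436 × $4.87 = $523,081.80.
Total = $89,934.33 + $0.00 + $523,081.80 = $613,016.13.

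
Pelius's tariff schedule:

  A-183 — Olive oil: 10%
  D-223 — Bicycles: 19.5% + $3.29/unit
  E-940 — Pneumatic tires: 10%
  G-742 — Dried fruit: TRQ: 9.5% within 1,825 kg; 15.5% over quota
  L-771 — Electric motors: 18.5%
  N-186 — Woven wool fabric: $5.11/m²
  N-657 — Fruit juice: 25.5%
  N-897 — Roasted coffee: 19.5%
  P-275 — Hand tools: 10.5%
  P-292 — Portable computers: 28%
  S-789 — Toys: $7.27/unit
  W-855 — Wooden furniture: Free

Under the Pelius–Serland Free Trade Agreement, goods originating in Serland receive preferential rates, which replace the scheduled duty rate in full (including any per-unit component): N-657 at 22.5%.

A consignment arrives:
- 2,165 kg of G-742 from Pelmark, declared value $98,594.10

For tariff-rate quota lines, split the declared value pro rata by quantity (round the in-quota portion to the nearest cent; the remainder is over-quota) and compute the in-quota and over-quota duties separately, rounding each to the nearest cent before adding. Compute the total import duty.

$10,295.46

Line 1 (G-742, Pelmark, 2,165 kg, $98,594.10):
Code G-742 is under a tariff-rate quota (threshold 1,825 kg). In-quota: 1,825 kg at 9.5%; over-quota: 340 kg at 15.5%.
Pro-rata value split: in-quota = $98,594.10 × 1,825/2,165 = $83,110.50; over-quota = $98,594.10 − $83,110.50 = $15,483.60.
In-quota duty = $83,110.50 × 9.5% = $7,895.50. Over-quota duty = $15,483.60 × 15.5% = $2,399.96.
Line duty = $7,895.50 + $2,399.96 = $10,295.46.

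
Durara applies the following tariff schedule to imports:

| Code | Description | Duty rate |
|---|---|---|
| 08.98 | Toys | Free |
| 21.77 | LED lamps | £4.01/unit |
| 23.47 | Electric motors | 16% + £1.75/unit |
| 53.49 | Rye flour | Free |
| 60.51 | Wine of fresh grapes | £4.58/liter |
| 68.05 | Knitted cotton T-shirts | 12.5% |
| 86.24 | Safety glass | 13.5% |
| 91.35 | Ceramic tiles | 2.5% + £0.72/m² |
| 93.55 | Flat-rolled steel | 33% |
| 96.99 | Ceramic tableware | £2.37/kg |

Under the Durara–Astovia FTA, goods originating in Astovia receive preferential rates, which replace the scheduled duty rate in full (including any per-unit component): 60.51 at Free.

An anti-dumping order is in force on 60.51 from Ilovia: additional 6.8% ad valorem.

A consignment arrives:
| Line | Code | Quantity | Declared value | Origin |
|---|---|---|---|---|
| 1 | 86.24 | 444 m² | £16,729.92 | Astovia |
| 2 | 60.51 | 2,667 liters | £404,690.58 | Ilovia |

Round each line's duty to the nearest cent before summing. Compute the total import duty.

Line 1 (86.24, Astovia, 444 m², £16,729.92):
Base rate for 86.24 is 13.5%.
Origin Astovia is the FTA partner but 86.24 is not on the preference list; base rate stands.
Duty = £16,729.92 × 13.5% = £2,258.54.
Line 2 (60.51, Ilovia, 2,667 liters, £404,690.58):
Base rate for 60.51 is £4.58/liter.
60.51 has an FTA preferential rate, but origin Ilovia is not Astovia; base rate stands.
Additional duty on 60.51 from Ilovia: +6.8% ad valorem. Applied ad valorem rate = 6.8%.
Duty = £404,690.58 × 6.8% + 2,667 × £4.58 = £39,733.82.
Total = £2,258.54 + £39,733.82 = £41,992.36.

£41,992.36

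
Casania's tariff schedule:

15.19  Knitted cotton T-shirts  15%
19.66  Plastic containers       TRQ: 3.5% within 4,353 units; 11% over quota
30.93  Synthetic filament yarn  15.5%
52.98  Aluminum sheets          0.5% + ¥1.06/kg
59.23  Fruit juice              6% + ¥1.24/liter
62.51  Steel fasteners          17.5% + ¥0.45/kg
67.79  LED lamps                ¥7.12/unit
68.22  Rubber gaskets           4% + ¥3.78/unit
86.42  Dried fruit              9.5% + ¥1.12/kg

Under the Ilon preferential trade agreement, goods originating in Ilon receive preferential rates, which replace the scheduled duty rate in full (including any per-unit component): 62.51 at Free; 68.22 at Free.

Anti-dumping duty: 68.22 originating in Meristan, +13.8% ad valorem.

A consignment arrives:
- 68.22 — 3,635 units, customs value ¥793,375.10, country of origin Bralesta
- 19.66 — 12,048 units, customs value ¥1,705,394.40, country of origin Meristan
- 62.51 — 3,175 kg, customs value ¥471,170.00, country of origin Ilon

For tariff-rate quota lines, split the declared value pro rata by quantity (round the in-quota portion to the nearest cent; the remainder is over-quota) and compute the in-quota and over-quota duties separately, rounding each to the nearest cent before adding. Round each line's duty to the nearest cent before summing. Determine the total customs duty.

¥186,856.15

Line 1 (68.22, Bralesta, 3,635 units, ¥793,375.10):
Base rate for 68.22 is 4% + ¥3.78/unit.
68.22 has an FTA preferential rate, but origin Bralesta is not Ilon; base rate stands.
The additional-duty order on 68.22 targets Meristan, not Bralesta; it does not apply.
Duty = ¥793,375.10 × 4% + 3,635 × ¥3.78 = ¥45,475.30.
Line 2 (19.66, Meristan, 12,048 units, ¥1,705,394.40):
Code 19.66 is under a tariff-rate quota (threshold 4,353 units). In-quota: 4,353 units at 3.5%; over-quota: 7,695 units at 11%.
Pro-rata value split: in-quota = ¥1,705,394.40 × 4,353/12,048 = ¥616,167.15; over-quota = ¥1,705,394.40 − ¥616,167.15 = ¥1,089,227.25.
In-quota duty = ¥616,167.15 × 3.5% = ¥21,565.85. Over-quota duty = ¥1,089,227.25 × 11% = ¥119,815.00.
Line duty = ¥21,565.85 + ¥119,815.00 = ¥141,380.85.
Line 3 (62.51, Ilon, 3,175 kg, ¥471,170.00):
Base rate for 62.51 is 17.5% + ¥0.45/kg.
Origin Ilon qualifies under the Casania–Ilon agreement and 62.51 is covered: preferential rate Free applies instead.
Duty = ¥471,170.00 × 0% = ¥0.00.
Total = ¥45,475.30 + ¥141,380.85 + ¥0.00 = ¥186,856.15.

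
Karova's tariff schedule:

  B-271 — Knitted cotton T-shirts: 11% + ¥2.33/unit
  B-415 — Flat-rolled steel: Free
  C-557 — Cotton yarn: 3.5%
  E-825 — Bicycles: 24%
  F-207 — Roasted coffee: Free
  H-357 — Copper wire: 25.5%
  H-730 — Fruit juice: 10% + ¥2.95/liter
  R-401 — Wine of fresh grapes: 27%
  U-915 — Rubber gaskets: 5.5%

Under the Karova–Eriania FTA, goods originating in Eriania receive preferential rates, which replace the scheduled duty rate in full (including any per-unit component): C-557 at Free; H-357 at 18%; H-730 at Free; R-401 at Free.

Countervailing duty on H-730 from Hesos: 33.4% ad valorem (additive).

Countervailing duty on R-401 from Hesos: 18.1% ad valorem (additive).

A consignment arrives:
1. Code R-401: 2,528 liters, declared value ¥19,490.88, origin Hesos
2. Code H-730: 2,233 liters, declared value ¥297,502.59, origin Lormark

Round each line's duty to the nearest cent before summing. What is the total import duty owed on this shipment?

¥45,128.00

Line 1 (R-401, Hesos, 2,528 liters, ¥19,490.88):
Base rate for R-401 is 27%.
R-401 has an FTA preferential rate, but origin Hesos is not Eriania; base rate stands.
Additional duty on R-401 from Hesos: +18.1%. Applied ad valorem rate: 27% + 18.1% = 45.1%.
Duty = ¥19,490.88 × 45.1% = ¥8,790.39.
Line 2 (H-730, Lormark, 2,233 liters, ¥297,502.59):
Base rate for H-730 is 10% + ¥2.95/liter.
H-730 has an FTA preferential rate, but origin Lormark is not Eriania; base rate stands.
The additional-duty order on H-730 targets Hesos, not Lormark; it does not apply.
Duty = ¥297,502.59 × 10% + 2,233 × ¥2.95 = ¥36,337.61.
Total = ¥8,790.39 + ¥36,337.61 = ¥45,128.00.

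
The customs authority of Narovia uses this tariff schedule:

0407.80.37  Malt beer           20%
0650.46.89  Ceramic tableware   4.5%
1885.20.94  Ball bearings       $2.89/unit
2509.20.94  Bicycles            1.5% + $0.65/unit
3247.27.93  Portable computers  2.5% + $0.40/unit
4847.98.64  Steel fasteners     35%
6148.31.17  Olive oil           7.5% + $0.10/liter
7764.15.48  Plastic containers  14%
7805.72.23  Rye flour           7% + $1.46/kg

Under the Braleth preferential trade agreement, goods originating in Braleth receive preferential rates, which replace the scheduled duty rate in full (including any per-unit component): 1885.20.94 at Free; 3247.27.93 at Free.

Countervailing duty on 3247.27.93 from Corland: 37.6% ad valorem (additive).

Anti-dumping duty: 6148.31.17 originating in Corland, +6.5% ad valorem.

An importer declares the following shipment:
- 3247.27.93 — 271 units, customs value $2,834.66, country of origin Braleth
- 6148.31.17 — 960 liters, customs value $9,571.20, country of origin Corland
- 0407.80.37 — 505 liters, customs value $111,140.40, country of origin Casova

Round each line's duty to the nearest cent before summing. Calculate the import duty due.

$23,664.05

Line 1 (3247.27.93, Braleth, 271 units, $2,834.66):
Base rate for 3247.27.93 is 2.5% + $0.40/unit.
Origin Braleth qualifies under the Narovia–Braleth agreement and 3247.27.93 is covered: preferential rate Free applies instead.
The additional-duty order on 3247.27.93 targets Corland, not Braleth; it does not apply.
Duty = $2,834.66 × 0% = $0.00.
Line 2 (6148.31.17, Corland, 960 liters, $9,571.20):
Base rate for 6148.31.17 is 7.5% + $0.10/liter.
Additional duty on 6148.31.17 from Corland: +6.5%. Applied ad valorem rate: 7.5% + 6.5% = 14%.
Duty = $9,571.20 × 14% + 960 × $0.10 = $1,435.97.
Line 3 (0407.80.37, Casova, 505 liters, $111,140.40):
Base rate for 0407.80.37 is 20%.
Duty = $111,140.40 × 20% = $22,228.08.
Total = $0.00 + $1,435.97 + $22,228.08 = $23,664.05.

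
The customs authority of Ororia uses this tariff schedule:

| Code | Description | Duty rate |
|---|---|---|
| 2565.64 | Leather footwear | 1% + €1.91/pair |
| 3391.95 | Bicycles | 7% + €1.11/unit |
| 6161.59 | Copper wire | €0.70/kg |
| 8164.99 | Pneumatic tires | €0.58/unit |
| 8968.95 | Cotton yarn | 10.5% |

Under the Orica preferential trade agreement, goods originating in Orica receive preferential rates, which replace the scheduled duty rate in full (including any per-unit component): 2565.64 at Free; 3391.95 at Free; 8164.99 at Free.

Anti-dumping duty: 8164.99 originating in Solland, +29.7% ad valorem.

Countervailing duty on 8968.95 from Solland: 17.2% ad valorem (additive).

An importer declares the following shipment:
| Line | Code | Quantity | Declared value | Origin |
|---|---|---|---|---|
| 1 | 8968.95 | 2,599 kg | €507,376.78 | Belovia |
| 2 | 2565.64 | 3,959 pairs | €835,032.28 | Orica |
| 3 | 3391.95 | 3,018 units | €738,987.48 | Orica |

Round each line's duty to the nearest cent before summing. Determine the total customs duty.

€53,274.56

Line 1 (8968.95, Belovia, 2,599 kg, €507,376.78):
Base rate for 8968.95 is 10.5%.
The additional-duty order on 8968.95 targets Solland, not Belovia; it does not apply.
Duty = €507,376.78 × 10.5% = €53,274.56.
Line 2 (2565.64, Orica, 3,959 pairs, €835,032.28):
Base rate for 2565.64 is 1% + €1.91/pair.
Origin Orica qualifies under the Ororia–Orica agreement and 2565.64 is covered: preferential rate Free applies instead.
Duty = €835,032.28 × 0% = €0.00.
Line 3 (3391.95, Orica, 3,018 units, €738,987.48):
Base rate for 3391.95 is 7% + €1.11/unit.
Origin Orica qualifies under the Ororia–Orica agreement and 3391.95 is covered: preferential rate Free applies instead.
Duty = €738,987.48 × 0% = €0.00.
Total = €53,274.56 + €0.00 + €0.00 = €53,274.56.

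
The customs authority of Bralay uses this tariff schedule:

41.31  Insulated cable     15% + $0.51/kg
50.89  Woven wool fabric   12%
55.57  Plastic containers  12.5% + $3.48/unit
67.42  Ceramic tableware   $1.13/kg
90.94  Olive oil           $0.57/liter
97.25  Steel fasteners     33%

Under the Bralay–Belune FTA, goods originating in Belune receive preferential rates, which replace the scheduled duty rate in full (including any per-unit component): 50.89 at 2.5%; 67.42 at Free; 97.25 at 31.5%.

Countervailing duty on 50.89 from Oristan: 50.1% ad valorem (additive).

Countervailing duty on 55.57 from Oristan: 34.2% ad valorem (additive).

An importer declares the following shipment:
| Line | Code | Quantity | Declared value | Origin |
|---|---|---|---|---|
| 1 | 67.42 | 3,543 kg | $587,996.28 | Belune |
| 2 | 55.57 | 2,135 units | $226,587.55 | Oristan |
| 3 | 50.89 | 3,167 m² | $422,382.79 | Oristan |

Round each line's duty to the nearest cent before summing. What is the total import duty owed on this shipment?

Line 1 (67.42, Belune, 3,543 kg, $587,996.28):
Base rate for 67.42 is $1.13/kg.
Origin Belune qualifies under the Bralay–Belune agreement and 67.42 is covered: preferential rate Free applies instead.
Duty = $587,996.28 × 0% = $0.00.
Line 2 (55.57, Oristan, 2,135 units, $226,587.55):
Base rate for 55.57 is 12.5% + $3.48/unit.
Additional duty on 55.57 from Oristan: +34.2%. Applied ad valorem rate: 12.5% + 34.2% = 46.7%.
Duty = $226,587.55 × 46.7% + 2,135 × $3.48 = $113,246.19.
Line 3 (50.89, Oristan, 3,167 m², $422,382.79):
Base rate for 50.89 is 12%.
50.89 has an FTA preferential rate, but origin Oristan is not Belune; base rate stands.
Additional duty on 50.89 from Oristan: +50.1%. Applied ad valorem rate: 12% + 50.1% = 62.1%.
Duty = $422,382.79 × 62.1% = $262,299.71.
Total = $0.00 + $113,246.19 + $262,299.71 = $375,545.90.

$375,545.90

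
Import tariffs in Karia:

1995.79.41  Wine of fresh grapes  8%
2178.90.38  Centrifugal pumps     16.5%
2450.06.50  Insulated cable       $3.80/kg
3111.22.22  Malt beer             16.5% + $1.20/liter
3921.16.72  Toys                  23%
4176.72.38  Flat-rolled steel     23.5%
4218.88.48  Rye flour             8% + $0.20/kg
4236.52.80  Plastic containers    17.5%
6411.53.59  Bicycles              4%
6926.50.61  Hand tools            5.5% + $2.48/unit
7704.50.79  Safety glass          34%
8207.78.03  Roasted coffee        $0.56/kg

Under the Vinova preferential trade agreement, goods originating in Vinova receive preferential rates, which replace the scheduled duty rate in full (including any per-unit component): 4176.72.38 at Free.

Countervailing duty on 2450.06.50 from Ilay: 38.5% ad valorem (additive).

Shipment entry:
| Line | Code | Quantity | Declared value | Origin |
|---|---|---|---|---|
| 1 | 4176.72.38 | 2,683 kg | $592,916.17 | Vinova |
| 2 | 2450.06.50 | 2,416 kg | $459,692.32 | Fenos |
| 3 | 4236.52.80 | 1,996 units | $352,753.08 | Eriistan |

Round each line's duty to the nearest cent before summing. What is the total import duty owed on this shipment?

$70,912.59

Line 1 (4176.72.38, Vinova, 2,683 kg, $592,916.17):
Base rate for 4176.72.38 is 23.5%.
Origin Vinova qualifies under the Karia–Vinova agreement and 4176.72.38 is covered: preferential rate Free applies instead.
Duty = $592,916.17 × 0% = $0.00.
Line 2 (2450.06.50, Fenos, 2,416 kg, $459,692.32):
Base rate for 2450.06.50 is $3.80/kg.
The additional-duty order on 2450.06.50 targets Ilay, not Fenos; it does not apply.
Duty = 2,416 × $3.80 = $9,180.80.
Line 3 (4236.52.80, Eriistan, 1,996 units, $352,753.08):
Base rate for 4236.52.80 is 17.5%.
Duty = $352,753.08 × 17.5% = $61,731.79.
Total = $0.00 + $9,180.80 + $61,731.79 = $70,912.59.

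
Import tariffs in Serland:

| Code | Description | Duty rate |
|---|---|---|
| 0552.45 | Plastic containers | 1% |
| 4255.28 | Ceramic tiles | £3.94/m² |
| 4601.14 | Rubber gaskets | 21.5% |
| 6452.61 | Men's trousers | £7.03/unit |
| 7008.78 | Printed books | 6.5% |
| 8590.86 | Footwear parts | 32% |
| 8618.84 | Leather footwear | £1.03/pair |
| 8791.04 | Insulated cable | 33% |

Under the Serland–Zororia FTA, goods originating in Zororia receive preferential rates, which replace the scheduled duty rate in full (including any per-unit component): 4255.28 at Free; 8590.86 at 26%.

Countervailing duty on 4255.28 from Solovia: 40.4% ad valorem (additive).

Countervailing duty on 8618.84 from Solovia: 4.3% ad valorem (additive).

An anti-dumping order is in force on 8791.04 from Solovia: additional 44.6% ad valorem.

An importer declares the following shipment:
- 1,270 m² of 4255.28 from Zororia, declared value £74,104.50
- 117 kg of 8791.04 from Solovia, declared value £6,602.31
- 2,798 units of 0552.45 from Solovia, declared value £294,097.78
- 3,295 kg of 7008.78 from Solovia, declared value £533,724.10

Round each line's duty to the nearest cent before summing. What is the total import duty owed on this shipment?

£42,756.44

Line 1 (4255.28, Zororia, 1,270 m², £74,104.50):
Base rate for 4255.28 is £3.94/m².
Origin Zororia qualifies under the Serland–Zororia agreement and 4255.28 is covered: preferential rate Free applies instead.
The additional-duty order on 4255.28 targets Solovia, not Zororia; it does not apply.
Duty = £74,104.50 × 0% = £0.00.
Line 2 (8791.04, Solovia, 117 kg, £6,602.31):
Base rate for 8791.04 is 33%.
Additional duty on 8791.04 from Solovia: +44.6%. Applied ad valorem rate: 33% + 44.6% = 77.6%.
Duty = £6,602.31 × 77.6% = £5,123.39.
Line 3 (0552.45, Solovia, 2,798 units, £294,097.78):
Base rate for 0552.45 is 1%.
Duty = £294,097.78 × 1% = £2,940.98.
Line 4 (7008.78, Solovia, 3,295 kg, £533,724.10):
Base rate for 7008.78 is 6.5%.
Duty = £533,724.10 × 6.5% = £34,692.07.
Total = £0.00 + £5,123.39 + £2,940.98 + £34,692.07 = £42,756.44.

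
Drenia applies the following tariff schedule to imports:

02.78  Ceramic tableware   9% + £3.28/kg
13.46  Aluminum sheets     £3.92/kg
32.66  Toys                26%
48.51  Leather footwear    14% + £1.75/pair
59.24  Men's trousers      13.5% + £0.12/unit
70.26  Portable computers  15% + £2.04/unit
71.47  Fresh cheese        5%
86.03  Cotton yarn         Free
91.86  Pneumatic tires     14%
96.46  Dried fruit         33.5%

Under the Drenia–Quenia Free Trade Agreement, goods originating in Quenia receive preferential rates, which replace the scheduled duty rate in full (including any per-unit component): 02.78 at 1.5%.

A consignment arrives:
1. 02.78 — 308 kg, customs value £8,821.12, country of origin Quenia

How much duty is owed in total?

£132.32

Line 1 (02.78, Quenia, 308 kg, £8,821.12):
Base rate for 02.78 is 9% + £3.28/kg.
Origin Quenia qualifies under the Drenia–Quenia agreement and 02.78 is covered: preferential rate 1.5% applies instead.
Duty = £8,821.12 × 1.5% = £132.32.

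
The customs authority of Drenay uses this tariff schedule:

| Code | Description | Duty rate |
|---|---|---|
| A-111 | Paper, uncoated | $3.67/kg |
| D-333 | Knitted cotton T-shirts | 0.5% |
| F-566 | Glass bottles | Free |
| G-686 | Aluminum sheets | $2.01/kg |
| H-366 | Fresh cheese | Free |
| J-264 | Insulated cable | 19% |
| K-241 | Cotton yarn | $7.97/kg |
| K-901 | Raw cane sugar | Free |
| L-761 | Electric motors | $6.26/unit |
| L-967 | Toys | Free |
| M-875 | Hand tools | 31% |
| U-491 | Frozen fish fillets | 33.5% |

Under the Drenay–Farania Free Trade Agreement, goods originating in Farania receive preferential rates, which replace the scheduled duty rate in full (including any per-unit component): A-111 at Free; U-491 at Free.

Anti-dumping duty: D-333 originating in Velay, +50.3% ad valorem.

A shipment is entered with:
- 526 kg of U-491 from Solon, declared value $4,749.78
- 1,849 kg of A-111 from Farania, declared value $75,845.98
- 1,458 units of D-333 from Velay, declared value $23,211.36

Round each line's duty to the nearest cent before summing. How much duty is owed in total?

$13,382.55

Line 1 (U-491, Solon, 526 kg, $4,749.78):
Base rate for U-491 is 33.5%.
U-491 has an FTA preferential rate, but origin Solon is not Farania; base rate stands.
Duty = $4,749.78 × 33.5% = $1,591.18.
Line 2 (A-111, Farania, 1,849 kg, $75,845.98):
Base rate for A-111 is $3.67/kg.
Origin Farania qualifies under the Drenay–Farania agreement and A-111 is covered: preferential rate Free applies instead.
Duty = $75,845.98 × 0% = $0.00.
Line 3 (D-333, Velay, 1,458 units, $23,211.36):
Base rate for D-333 is 0.5%.
Additional duty on D-333 from Velay: +50.3%. Applied ad valorem rate: 0.5% + 50.3% = 50.8%.
Duty = $23,211.36 × 50.8% = $11,791.37.
Total = $1,591.18 + $0.00 + $11,791.37 = $13,382.55.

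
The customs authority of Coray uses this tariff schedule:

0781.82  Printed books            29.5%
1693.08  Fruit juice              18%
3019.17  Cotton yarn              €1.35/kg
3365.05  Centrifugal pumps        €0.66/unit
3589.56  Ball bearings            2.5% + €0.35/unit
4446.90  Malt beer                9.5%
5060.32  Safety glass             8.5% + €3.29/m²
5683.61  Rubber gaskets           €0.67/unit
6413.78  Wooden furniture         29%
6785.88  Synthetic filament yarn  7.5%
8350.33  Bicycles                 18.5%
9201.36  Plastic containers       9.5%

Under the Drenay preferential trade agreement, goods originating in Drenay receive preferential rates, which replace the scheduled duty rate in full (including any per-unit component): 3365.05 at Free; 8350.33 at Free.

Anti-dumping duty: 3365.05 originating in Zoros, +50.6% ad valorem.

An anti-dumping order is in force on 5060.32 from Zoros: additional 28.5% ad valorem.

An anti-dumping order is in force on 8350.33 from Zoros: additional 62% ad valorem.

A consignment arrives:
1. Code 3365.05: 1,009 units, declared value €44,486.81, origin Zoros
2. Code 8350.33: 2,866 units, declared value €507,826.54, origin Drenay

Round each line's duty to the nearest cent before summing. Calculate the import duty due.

Line 1 (3365.05, Zoros, 1,009 units, €44,486.81):
Base rate for 3365.05 is €0.66/unit.
3365.05 has an FTA preferential rate, but origin Zoros is not Drenay; base rate stands.
Additional duty on 3365.05 from Zoros: +50.6% ad valorem. Applied ad valorem rate = 50.6%.
Duty = €44,486.81 × 50.6% + 1,009 × €0.66 = €23,176.27.
Line 2 (8350.33, Drenay, 2,866 units, €507,826.54):
Base rate for 8350.33 is 18.5%.
Origin Drenay qualifies under the Coray–Drenay agreement and 8350.33 is covered: preferential rate Free applies instead.
The additional-duty order on 8350.33 targets Zoros, not Drenay; it does not apply.
Duty = €507,826.54 × 0% = €0.00.
Total = €23,176.27 + €0.00 = €23,176.27.

€23,176.27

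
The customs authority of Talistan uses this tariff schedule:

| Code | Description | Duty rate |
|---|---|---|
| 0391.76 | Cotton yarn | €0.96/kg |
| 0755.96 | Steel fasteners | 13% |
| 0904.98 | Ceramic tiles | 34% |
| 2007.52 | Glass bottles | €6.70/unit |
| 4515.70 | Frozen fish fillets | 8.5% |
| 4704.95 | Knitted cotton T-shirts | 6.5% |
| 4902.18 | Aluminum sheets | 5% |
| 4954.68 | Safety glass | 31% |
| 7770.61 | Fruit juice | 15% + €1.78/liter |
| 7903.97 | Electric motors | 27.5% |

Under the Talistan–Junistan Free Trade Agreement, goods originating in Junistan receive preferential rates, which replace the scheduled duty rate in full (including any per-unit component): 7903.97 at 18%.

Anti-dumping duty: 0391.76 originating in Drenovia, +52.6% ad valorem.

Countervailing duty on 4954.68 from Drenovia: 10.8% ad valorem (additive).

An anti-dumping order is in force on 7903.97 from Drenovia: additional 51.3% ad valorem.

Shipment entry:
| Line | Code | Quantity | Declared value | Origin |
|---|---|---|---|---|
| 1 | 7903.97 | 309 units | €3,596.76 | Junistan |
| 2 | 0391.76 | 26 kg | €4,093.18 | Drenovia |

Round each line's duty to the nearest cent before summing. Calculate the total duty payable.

€2,825.39

Line 1 (7903.97, Junistan, 309 units, €3,596.76):
Base rate for 7903.97 is 27.5%.
Origin Junistan qualifies under the Talistan–Junistan agreement and 7903.97 is covered: preferential rate 18% applies instead.
The additional-duty order on 7903.97 targets Drenovia, not Junistan; it does not apply.
Duty = €3,596.76 × 18% = €647.42.
Line 2 (0391.76, Drenovia, 26 kg, €4,093.18):
Base rate for 0391.76 is €0.96/kg.
Additional duty on 0391.76 from Drenovia: +52.6% ad valorem. Applied ad valorem rate = 52.6%.
Duty = €4,093.18 × 52.6% + 26 × €0.96 = €2,177.97.
Total = €647.42 + €2,177.97 = €2,825.39.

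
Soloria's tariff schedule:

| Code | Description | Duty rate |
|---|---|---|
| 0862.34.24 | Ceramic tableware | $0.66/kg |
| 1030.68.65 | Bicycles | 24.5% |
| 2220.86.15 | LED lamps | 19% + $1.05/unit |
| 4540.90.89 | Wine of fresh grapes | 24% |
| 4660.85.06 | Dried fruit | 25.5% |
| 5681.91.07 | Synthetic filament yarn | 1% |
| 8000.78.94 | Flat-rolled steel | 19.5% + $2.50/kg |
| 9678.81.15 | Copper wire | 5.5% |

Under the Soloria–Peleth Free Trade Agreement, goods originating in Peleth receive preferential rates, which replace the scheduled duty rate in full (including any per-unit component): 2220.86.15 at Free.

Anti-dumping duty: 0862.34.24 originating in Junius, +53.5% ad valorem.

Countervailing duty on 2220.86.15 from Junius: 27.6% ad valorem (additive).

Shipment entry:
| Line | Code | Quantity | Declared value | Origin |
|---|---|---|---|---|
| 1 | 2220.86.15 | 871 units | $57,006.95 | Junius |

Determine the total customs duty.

$27,479.79

Line 1 (2220.86.15, Junius, 871 units, $57,006.95):
Base rate for 2220.86.15 is 19% + $1.05/unit.
2220.86.15 has an FTA preferential rate, but origin Junius is not Peleth; base rate stands.
Additional duty on 2220.86.15 from Junius: +27.6%. Applied ad valorem rate: 19% + 27.6% = 46.6%.
Duty = $57,006.95 × 46.6% + 871 × $1.05 = $27,479.79.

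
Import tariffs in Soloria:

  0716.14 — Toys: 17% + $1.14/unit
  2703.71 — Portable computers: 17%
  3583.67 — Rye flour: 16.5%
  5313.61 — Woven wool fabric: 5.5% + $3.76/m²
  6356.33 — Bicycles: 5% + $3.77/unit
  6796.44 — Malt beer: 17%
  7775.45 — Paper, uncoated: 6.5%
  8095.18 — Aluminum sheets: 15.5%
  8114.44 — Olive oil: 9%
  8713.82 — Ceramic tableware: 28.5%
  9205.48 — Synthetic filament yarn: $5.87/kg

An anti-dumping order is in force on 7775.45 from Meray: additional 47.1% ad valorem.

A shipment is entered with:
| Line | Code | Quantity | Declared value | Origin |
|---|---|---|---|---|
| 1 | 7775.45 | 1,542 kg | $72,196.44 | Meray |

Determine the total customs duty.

Line 1 (7775.45, Meray, 1,542 kg, $72,196.44):
Base rate for 7775.45 is 6.5%.
Additional duty on 7775.45 from Meray: +47.1%. Applied ad valorem rate: 6.5% + 47.1% = 53.6%.
Duty = $72,196.44 × 53.6% = $38,697.29.

$38,697.29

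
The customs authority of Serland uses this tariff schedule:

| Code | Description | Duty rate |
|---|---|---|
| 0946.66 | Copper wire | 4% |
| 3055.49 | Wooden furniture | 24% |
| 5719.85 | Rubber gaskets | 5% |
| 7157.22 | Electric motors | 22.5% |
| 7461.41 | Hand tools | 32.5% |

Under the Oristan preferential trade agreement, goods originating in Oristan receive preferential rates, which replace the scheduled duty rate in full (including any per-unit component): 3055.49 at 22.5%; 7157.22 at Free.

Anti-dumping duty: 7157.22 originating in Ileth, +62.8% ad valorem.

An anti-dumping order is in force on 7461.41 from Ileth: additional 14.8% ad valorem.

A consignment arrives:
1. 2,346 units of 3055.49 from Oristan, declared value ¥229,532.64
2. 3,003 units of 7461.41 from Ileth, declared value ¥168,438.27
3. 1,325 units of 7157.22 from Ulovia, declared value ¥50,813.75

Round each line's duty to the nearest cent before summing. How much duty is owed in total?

Line 1 (3055.49, Oristan, 2,346 units, ¥229,532.64):
Base rate for 3055.49 is 24%.
Origin Oristan qualifies under the Serland–Oristan agreement and 3055.49 is covered: preferential rate 22.5% applies instead.
Duty = ¥229,532.64 × 22.5% = ¥51,644.84.
Line 2 (7461.41, Ileth, 3,003 units, ¥168,438.27):
Base rate for 7461.41 is 32.5%.
Additional duty on 7461.41 from Ileth: +14.8%. Applied ad valorem rate: 32.5% + 14.8% = 47.3%.
Duty = ¥168,438.27 × 47.3% = ¥79,671.30.
Line 3 (7157.22, Ulovia, 1,325 units, ¥50,813.75):
Base rate for 7157.22 is 22.5%.
7157.22 has an FTA preferential rate, but origin Ulovia is not Oristan; base rate stands.
The additional-duty order on 7157.22 targets Ileth, not Ulovia; it does not apply.
Duty = ¥50,813.75 × 22.5% = ¥11,433.09.
Total = ¥51,644.84 + ¥79,671.30 + ¥11,433.09 = ¥142,749.23.

¥142,749.23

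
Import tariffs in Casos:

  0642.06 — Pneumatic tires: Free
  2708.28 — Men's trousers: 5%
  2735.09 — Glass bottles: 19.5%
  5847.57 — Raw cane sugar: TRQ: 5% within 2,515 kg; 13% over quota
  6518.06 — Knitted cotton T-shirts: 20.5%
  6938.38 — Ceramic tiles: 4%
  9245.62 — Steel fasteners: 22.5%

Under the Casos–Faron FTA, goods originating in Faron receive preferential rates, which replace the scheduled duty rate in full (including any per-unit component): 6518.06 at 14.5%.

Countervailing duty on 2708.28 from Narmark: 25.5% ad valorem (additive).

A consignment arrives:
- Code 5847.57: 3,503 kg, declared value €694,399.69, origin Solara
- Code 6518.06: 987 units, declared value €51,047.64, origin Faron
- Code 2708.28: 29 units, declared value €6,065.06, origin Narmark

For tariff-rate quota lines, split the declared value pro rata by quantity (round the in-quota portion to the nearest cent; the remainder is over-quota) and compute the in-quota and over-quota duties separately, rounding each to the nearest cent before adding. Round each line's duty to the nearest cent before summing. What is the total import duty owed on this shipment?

Line 1 (5847.57, Solara, 3,503 kg, €694,399.69):
Code 5847.57 is under a tariff-rate quota (threshold 2,515 kg). In-quota: 2,515 kg at 5%; over-quota: 988 kg at 13%.
Pro-rata value split: in-quota = €694,399.69 × 2,515/3,503 = €498,548.45; over-quota = €694,399.69 − €498,548.45 = €195,851.24.
In-quota duty = €498,548.45 × 5% = €24,927.42. Over-quota duty = €195,851.24 × 13% = €25,460.66.
Line duty = €24,927.42 + €25,460.66 = €50,388.08.
Line 2 (6518.06, Faron, 987 units, €51,047.64):
Base rate for 6518.06 is 20.5%.
Origin Faron qualifies under the Casos–Faron agreement and 6518.06 is covered: preferential rate 14.5% applies instead.
Duty = €51,047.64 × 14.5% = €7,401.91.
Line 3 (2708.28, Narmark, 29 units, €6,065.06):
Base rate for 2708.28 is 5%.
Additional duty on 2708.28 from Narmark: +25.5%. Applied ad valorem rate: 5% + 25.5% = 30.5%.
Duty = €6,065.06 × 30.5% = €1,849.84.
Total = €50,388.08 + €7,401.91 + €1,849.84 = €59,639.83.

€59,639.83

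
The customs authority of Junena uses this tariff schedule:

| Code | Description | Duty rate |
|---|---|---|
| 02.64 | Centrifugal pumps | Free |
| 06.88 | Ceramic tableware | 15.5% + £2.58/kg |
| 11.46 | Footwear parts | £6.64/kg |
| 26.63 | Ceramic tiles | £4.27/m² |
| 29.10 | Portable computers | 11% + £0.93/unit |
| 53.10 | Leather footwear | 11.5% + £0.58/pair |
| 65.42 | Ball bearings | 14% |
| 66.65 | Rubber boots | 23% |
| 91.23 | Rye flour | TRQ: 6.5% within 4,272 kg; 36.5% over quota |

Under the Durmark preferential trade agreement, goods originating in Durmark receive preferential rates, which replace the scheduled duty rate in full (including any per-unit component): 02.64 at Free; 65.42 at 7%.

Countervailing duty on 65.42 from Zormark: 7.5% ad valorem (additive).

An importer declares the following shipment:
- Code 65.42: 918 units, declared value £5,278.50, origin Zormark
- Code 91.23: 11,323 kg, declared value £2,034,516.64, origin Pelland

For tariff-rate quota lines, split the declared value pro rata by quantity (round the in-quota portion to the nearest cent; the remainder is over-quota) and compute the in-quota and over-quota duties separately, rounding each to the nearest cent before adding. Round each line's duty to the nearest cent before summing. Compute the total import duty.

£513,455.56

Line 1 (65.42, Zormark, 918 units, £5,278.50):
Base rate for 65.42 is 14%.
65.42 has an FTA preferential rate, but origin Zormark is not Durmark; base rate stands.
Additional duty on 65.42 from Zormark: +7.5%. Applied ad valorem rate: 14% + 7.5% = 21.5%.
Duty = £5,278.50 × 21.5% = £1,134.88.
Line 2 (91.23, Pelland, 11,323 kg, £2,034,516.64):
Code 91.23 is under a tariff-rate quota (threshold 4,272 kg). In-quota: 4,272 kg at 6.5%; over-quota: 7,051 kg at 36.5%.
Pro-rata value split: in-quota = £2,034,516.64 × 4,272/11,323 = £767,592.96; over-quota = £2,034,516.64 − £767,592.96 = £1,266,923.68.
In-quota duty = £767,592.96 × 6.5% = £49,893.54. Over-quota duty = £1,266,923.68 × 36.5% = £462,427.14.
Line duty = £49,893.54 + £462,427.14 = £512,320.68.
Total = £1,134.88 + £512,320.68 = £513,455.56.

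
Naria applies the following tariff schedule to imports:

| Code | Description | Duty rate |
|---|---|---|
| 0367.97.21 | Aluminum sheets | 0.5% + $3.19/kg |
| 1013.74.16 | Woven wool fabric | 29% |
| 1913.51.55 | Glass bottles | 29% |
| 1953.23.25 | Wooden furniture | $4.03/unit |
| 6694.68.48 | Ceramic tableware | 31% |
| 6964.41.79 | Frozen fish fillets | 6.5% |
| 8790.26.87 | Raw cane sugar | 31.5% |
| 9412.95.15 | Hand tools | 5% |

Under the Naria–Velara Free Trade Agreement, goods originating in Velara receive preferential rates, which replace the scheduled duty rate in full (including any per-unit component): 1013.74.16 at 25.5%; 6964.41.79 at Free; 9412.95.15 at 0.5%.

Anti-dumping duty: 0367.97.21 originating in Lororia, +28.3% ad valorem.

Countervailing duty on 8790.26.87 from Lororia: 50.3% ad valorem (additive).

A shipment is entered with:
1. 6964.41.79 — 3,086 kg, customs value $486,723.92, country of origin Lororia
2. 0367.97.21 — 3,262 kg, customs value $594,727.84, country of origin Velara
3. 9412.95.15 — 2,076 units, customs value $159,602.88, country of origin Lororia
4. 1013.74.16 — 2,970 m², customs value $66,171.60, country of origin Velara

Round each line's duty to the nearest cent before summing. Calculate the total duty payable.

Line 1 (6964.41.79, Lororia, 3,086 kg, $486,723.92):
Base rate for 6964.41.79 is 6.5%.
6964.41.79 has an FTA preferential rate, but origin Lororia is not Velara; base rate stands.
Duty = $486,723.92 × 6.5% = $31,637.05.
Line 2 (0367.97.21, Velara, 3,262 kg, $594,727.84):
Base rate for 0367.97.21 is 0.5% + $3.19/kg.
Origin Velara is the FTA partner but 0367.97.21 is not on the preference list; base rate stands.
The additional-duty order on 0367.97.21 targets Lororia, not Velara; it does not apply.
Duty = $594,727.84 × 0.5% + 3,262 × $3.19 = $13,379.42.
Line 3 (9412.95.15, Lororia, 2,076 units, $159,602.88):
Base rate for 9412.95.15 is 5%.
9412.95.15 has an FTA preferential rate, but origin Lororia is not Velara; base rate stands.
Duty = $159,602.88 × 5% = $7,980.14.
Line 4 (1013.74.16, Velara, 2,970 m², $66,171.60):
Base rate for 1013.74.16 is 29%.
Origin Velara qualifies under the Naria–Velara agreement and 1013.74.16 is covered: preferential rate 25.5% applies instead.
Duty = $66,171.60 × 25.5% = $16,873.76.
Total = $31,637.05 + $13,379.42 + $7,980.14 + $16,873.76 = $69,870.37.

$69,870.37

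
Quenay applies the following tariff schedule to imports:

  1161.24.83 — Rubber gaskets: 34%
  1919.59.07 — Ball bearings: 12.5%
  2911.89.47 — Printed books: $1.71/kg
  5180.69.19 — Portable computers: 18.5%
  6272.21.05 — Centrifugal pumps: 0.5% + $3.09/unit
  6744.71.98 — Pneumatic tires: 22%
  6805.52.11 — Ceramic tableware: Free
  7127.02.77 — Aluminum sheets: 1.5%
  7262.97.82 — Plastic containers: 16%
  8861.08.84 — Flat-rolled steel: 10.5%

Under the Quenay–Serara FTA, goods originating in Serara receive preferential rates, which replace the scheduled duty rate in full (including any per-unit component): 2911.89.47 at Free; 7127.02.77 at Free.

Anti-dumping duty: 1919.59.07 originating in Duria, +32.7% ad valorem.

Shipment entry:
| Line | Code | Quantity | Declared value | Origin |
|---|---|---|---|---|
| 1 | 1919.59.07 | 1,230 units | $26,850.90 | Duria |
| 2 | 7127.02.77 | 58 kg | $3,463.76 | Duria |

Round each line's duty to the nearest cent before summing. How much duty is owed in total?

Line 1 (1919.59.07, Duria, 1,230 units, $26,850.90):
Base rate for 1919.59.07 is 12.5%.
Additional duty on 1919.59.07 from Duria: +32.7%. Applied ad valorem rate: 12.5% + 32.7% = 45.2%.
Duty = $26,850.90 × 45.2% = $12,136.61.
Line 2 (7127.02.77, Duria, 58 kg, $3,463.76):
Base rate for 7127.02.77 is 1.5%.
7127.02.77 has an FTA preferential rate, but origin Duria is not Serara; base rate stands.
Duty = $3,463.76 × 1.5% = $51.96.
Total = $12,136.61 + $51.96 = $12,188.57.

$12,188.57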